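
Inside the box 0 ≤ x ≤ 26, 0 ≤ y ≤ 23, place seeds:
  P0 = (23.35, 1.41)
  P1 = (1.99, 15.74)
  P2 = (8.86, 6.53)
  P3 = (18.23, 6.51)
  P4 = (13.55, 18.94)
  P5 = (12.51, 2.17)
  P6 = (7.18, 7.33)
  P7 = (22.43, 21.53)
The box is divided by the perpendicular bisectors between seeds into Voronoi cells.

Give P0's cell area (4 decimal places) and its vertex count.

1. box [0,26]×[0,23]: [(0, 0) (26, 0) (26, 23) (0, 23)]
2. ⊥bis P0·P1 via (12.67,8.575): [(6.9172, 0) (26, 0) (26, 23) (22.3474, 23)]  |A|=261.4565
3. ⊥bis P0·P2 via (16.105,3.97): [(14.7022, 0) (26, 0) (26, 23) (22.8292, 23)]  |A|=166.3888
4. ⊥bis P0·P3 via (20.79,3.96): [(16.8455, 0) (26, 0) (26, 9.1904)]  |A|=42.067
5. ⊥bis P0·P4 via (18.45,10.175): [(16.8455, 0) (26, 0) (26, 9.1904)]  |A|=42.067
6. ⊥bis P0·P5 via (17.93,1.79): [(17.8771, 1.0357) (17.8045, 0) (26, 0) (26, 9.1904)]  |A|=41.5704
7. ⊥bis P0·P6 via (15.265,4.37): [(17.8771, 1.0357) (17.8045, 0) (26, 0) (26, 9.1904)]  |A|=41.5704
8. ⊥bis P0·P7 via (22.89,11.47): [(17.8771, 1.0357) (17.8045, 0) (26, 0) (26, 9.1904)]  |A|=41.5704
9. canonical 4-gon: [(17.8771, 1.0357) (17.8045, 0) (26, 0) (26, 9.1904)]
10. shoelace: 41.5704

Area of P0's cell: 41.5704 (4 vertices)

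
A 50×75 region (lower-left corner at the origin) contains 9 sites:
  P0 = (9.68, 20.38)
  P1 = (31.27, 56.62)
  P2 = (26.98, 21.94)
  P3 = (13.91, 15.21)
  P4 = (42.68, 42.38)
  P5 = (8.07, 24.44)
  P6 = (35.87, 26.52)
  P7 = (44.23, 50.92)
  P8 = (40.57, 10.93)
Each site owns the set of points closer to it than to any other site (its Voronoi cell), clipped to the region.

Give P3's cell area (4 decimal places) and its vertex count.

Area of P3's cell: 401.6216 (5 vertices)

1. box [0,50]×[0,75]: [(0, 0) (50, 0) (50, 75) (0, 75)]
2. ⊥bis P3·P0 via (11.795,17.795): [(0, 8.1445) (0, 0) (50, 0) (50, 49.0536)]  |A|=1429.9545
3. ⊥bis P3·P1 via (22.59,35.915): [(30.0958, 32.7684) (0, 8.1445) (0, 0) (50, 0) (50, 24.4241)]  |A|=1184.8393
4. ⊥bis P3·P2 via (20.445,18.575): [(18.1636, 23.0056) (0, 8.1445) (0, 0) (30.0096, 0)]  |A|=419.1626
5. ⊥bis P3·P4 via (28.295,28.795): [(18.1636, 23.0056) (0, 8.1445) (0, 0) (30.0096, 0)]  |A|=419.1626
6. ⊥bis P3·P5 via (10.99,19.825): [(18.1636, 23.0056) (0, 8.1445) (0, 0) (30.0096, 0)]  |A|=419.1626
7. ⊥bis P3·P6 via (24.89,20.865): [(18.1636, 23.0056) (0, 8.1445) (0, 0) (30.0096, 0)]  |A|=419.1626
8. ⊥bis P3·P7 via (29.07,33.065): [(18.1636, 23.0056) (0, 8.1445) (0, 0) (30.0096, 0)]  |A|=419.1626
9. ⊥bis P3·P8 via (27.24,13.07): [(26.2987, 7.2068) (18.1636, 23.0056) (0, 8.1445) (0, 0) (25.1417, 0)]  |A|=401.6216
10. canonical 5-gon: [(26.2987, 7.2068) (18.1636, 23.0056) (0, 8.1445) (0, 0) (25.1417, 0)]
11. shoelace: 401.6216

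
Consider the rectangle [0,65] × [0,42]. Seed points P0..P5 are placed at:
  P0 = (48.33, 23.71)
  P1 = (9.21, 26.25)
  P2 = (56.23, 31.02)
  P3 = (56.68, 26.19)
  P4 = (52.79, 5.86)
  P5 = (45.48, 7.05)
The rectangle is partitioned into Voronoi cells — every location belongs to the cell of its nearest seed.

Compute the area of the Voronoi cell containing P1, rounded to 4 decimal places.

1. box [0,65]×[0,42]: [(0, 0) (65, 0) (65, 42) (0, 42)]
2. ⊥bis P1·P0 via (28.77,24.98): [(0, 0) (27.1481, 0) (29.8751, 42) (0, 42)]  |A|=1197.4866
3. ⊥bis P1·P2 via (32.72,28.635): [(0, 0) (27.1481, 0) (29.8751, 42) (0, 42)]  |A|=1197.4866
4. ⊥bis P1·P3 via (32.945,26.22): [(0, 0) (27.1481, 0) (29.8751, 42) (0, 42)]  |A|=1197.4866
5. ⊥bis P1·P4 via (31,16.055): [(0, 0) (23.4883, 0) (27.7378, 9.0826) (29.8751, 42) (0, 42)]  |A|=1180.8661
6. ⊥bis P1·P5 via (27.345,16.65): [(0, 0) (18.5311, 0) (28.3528, 18.5537) (29.8751, 42) (0, 42)]  |A|=1117.5481
7. canonical 5-gon: [(0, 0) (18.5311, 0) (28.3528, 18.5537) (29.8751, 42) (0, 42)]
8. shoelace: 1117.5481

Area of P1's cell: 1117.5481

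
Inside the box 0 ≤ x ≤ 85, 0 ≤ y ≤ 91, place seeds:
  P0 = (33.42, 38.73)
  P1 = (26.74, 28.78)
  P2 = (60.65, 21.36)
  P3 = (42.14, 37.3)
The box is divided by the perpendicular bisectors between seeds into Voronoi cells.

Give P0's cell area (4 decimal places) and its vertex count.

Area of P0's cell: 2102.5218 (4 vertices)

1. box [0,85]×[0,91]: [(0, 0) (85, 0) (85, 91) (0, 91)]
2. ⊥bis P0·P1 via (30.08,33.755): [(0, 53.9494) (80.3588, 0) (85, 0) (85, 91) (0, 91)]  |A|=5567.3455
3. ⊥bis P0·P2 via (47.035,30.045): [(0, 53.9494) (43.6081, 24.6728) (85, 89.5607) (85, 91) (0, 91)]  |A|=3656.5463
4. ⊥bis P0·P3 via (37.78,38.015): [(0, 53.9494) (36.387, 29.5207) (46.4691, 91) (0, 91)]  |A|=2102.5218
5. canonical 4-gon: [(0, 53.9494) (36.387, 29.5207) (46.4691, 91) (0, 91)]
6. shoelace: 2102.5218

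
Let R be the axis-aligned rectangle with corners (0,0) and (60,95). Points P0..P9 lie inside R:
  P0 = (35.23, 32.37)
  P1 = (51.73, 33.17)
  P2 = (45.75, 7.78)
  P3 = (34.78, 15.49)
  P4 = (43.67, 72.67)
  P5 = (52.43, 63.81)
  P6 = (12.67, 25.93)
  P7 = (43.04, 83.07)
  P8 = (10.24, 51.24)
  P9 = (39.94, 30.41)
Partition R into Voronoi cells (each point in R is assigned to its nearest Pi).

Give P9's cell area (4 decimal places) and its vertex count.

Area of P9's cell: 164.4385 (4 vertices)

1. box [0,60]×[0,95]: [(0, 0) (60, 0) (60, 95) (0, 95)]
2. ⊥bis P9·P0 via (37.585,31.39): [(24.5225, 0) (60, 0) (60, 85.2546)]  |A|=1512.3106
3. ⊥bis P9·P1 via (45.835,31.79): [(42.9248, 44.2218) (24.5225, 0) (53.2769, 0)]  |A|=635.7862
4. ⊥bis P9·P2 via (42.845,19.095): [(48.4689, 20.5389) (42.9248, 44.2218) (31.2274, 16.1123)]  |A|=216.4345
5. ⊥bis P9·P3 via (37.36,22.95): [(46.0944, 19.9293) (48.4689, 20.5389) (42.9248, 44.2218) (34.4864, 23.9438)]  |A|=164.4385
6. ⊥bis P9·P4 via (41.805,51.54): [(46.0944, 19.9293) (48.4689, 20.5389) (42.9248, 44.2218) (34.4864, 23.9438)]  |A|=164.4385
7. ⊥bis P9·P5 via (46.185,47.11): [(46.0944, 19.9293) (48.4689, 20.5389) (42.9248, 44.2218) (34.4864, 23.9438)]  |A|=164.4385
8. ⊥bis P9·P6 via (26.305,28.17): [(46.0944, 19.9293) (48.4689, 20.5389) (42.9248, 44.2218) (34.4864, 23.9438)]  |A|=164.4385
9. ⊥bis P9·P7 via (41.49,56.74): [(46.0944, 19.9293) (48.4689, 20.5389) (42.9248, 44.2218) (34.4864, 23.9438)]  |A|=164.4385
10. ⊥bis P9·P8 via (25.09,40.825): [(46.0944, 19.9293) (48.4689, 20.5389) (42.9248, 44.2218) (34.4864, 23.9438)]  |A|=164.4385
11. canonical 4-gon: [(46.0944, 19.9293) (48.4689, 20.5389) (42.9248, 44.2218) (34.4864, 23.9438)]
12. shoelace: 164.4385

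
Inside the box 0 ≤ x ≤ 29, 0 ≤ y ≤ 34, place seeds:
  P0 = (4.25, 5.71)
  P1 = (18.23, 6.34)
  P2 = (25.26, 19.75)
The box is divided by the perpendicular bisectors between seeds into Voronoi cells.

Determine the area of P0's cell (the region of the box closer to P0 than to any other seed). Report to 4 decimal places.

1. box [0,29]×[0,34]: [(0, 0) (29, 0) (29, 34) (0, 34)]
2. ⊥bis P0·P1 via (11.24,6.025): [(0, 0) (11.5115, 0) (9.9793, 34) (0, 34)]  |A|=365.3442
3. ⊥bis P0·P2 via (14.755,12.73): [(0, 0) (11.5115, 0) (10.6618, 18.8552) (0.5413, 34) (0, 34)]  |A|=293.8754
4. canonical 5-gon: [(0, 0) (11.5115, 0) (10.6618, 18.8552) (0.5413, 34) (0, 34)]
5. shoelace: 293.8754

Area of P0's cell: 293.8754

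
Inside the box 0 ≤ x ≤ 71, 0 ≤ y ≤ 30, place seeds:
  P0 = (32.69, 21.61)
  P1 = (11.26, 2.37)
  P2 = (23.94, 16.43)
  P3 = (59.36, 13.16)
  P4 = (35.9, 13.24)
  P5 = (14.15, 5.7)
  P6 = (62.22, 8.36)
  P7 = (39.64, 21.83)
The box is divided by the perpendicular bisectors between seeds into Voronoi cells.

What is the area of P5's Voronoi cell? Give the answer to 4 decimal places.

1. box [0,71]×[0,30]: [(0, 0) (71, 0) (71, 30) (0, 30)]
2. ⊥bis P5·P0 via (23.42,13.655): [(0, 0) (35.138, 0) (9.3936, 30) (0, 30)]  |A|=667.9739
3. ⊥bis P5·P1 via (12.705,4.035): [(0, 15.0613) (17.3543, 0) (35.138, 0) (9.3936, 30) (0, 30)]  |A|=537.2849
4. ⊥bis P5·P2 via (19.045,11.065): [(0, 28.4416) (0, 15.0613) (17.3543, 0) (31.1724, 0)]  |A|=312.6072
5. ⊥bis P5·P3 via (36.755,9.43): [(0, 28.4416) (0, 15.0613) (17.3543, 0) (31.1724, 0)]  |A|=312.6072
6. ⊥bis P5·P4 via (25.025,9.47): [(26.9828, 3.8226) (0, 28.4416) (0, 15.0613) (17.3543, 0) (28.3079, 0)]  |A|=307.1323
7. ⊥bis P5·P6 via (38.185,7.03): [(26.9828, 3.8226) (0, 28.4416) (0, 15.0613) (17.3543, 0) (28.3079, 0)]  |A|=307.1323
8. ⊥bis P5·P7 via (26.895,13.765): [(26.9828, 3.8226) (0, 28.4416) (0, 15.0613) (17.3543, 0) (28.3079, 0)]  |A|=307.1323
9. canonical 5-gon: [(26.9828, 3.8226) (0, 28.4416) (0, 15.0613) (17.3543, 0) (28.3079, 0)]
10. shoelace: 307.1323

Area of P5's cell: 307.1323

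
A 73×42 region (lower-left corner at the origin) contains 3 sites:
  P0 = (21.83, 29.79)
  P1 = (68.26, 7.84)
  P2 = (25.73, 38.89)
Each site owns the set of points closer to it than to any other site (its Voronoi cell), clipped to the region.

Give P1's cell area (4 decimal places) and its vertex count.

Area of P1's cell: 1089.7145 (5 vertices)

1. box [0,73]×[0,42]: [(0, 0) (73, 0) (73, 42) (0, 42)]
2. ⊥bis P1·P0 via (45.045,18.815): [(36.1501, 0) (73, 0) (73, 42) (56.0058, 42)]  |A|=1130.7253
3. ⊥bis P1·P2 via (46.995,23.365): [(47.5654, 24.1463) (36.1501, 0) (73, 0) (73, 42) (60.5999, 42)]  |A|=1089.7145
4. canonical 5-gon: [(47.5654, 24.1463) (36.1501, 0) (73, 0) (73, 42) (60.5999, 42)]
5. shoelace: 1089.7145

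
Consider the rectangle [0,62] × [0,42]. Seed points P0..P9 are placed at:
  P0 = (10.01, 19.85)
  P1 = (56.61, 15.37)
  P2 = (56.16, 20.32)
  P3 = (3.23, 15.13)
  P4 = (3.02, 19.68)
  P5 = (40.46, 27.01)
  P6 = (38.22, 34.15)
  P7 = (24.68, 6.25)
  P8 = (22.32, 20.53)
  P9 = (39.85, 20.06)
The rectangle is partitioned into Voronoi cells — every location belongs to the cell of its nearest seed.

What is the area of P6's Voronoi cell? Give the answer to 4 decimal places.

1. box [0,62]×[0,42]: [(0, 0) (62, 0) (62, 42) (0, 42)]
2. ⊥bis P6·P0 via (24.115,27): [(37.8016, 0) (62, 0) (62, 42) (16.5113, 42)]  |A|=1463.4281
3. ⊥bis P6·P1 via (47.415,24.76): [(32.603, 10.2556) (62, 39.0421) (62, 42) (16.5113, 42)]  |A|=765.4829
4. ⊥bis P6·P2 via (47.19,27.235): [(32.603, 10.2556) (38.7127, 16.2384) (58.5724, 42) (16.5113, 42)]  |A|=686.892
5. ⊥bis P6·P3 via (20.725,24.64): [(32.603, 10.2556) (38.7127, 16.2384) (58.5724, 42) (16.5113, 42)]  |A|=686.892
6. ⊥bis P6·P4 via (20.62,26.915): [(32.603, 10.2556) (38.7127, 16.2384) (58.5724, 42) (16.5113, 42)]  |A|=686.892
7. ⊥bis P6·P5 via (39.34,30.58): [(24.6383, 25.9677) (53.0955, 34.8954) (58.5724, 42) (16.5113, 42)]  |A|=413.8075
8. ⊥bis P6·P7 via (31.45,20.2): [(24.6383, 25.9677) (53.0955, 34.8954) (58.5724, 42) (16.5113, 42)]  |A|=413.8075
9. ⊥bis P6·P8 via (30.27,27.34): [(30.0036, 27.6509) (53.0955, 34.8954) (58.5724, 42) (17.7122, 42)]  |A|=355.3424
10. ⊥bis P6·P9 via (39.035,27.105): [(30.0036, 27.6509) (53.0955, 34.8954) (58.5724, 42) (17.7122, 42)]  |A|=355.3424
11. canonical 4-gon: [(30.0036, 27.6509) (53.0955, 34.8954) (58.5724, 42) (17.7122, 42)]
12. shoelace: 355.3424

Area of P6's cell: 355.3424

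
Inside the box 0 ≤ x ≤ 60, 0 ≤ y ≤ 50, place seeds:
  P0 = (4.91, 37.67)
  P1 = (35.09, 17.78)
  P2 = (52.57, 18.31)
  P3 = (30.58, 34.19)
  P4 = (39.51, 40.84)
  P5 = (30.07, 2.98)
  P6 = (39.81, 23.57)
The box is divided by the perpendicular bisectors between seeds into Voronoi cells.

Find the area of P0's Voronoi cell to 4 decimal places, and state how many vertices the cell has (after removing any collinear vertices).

1. box [0,60]×[0,50]: [(0, 0) (60, 0) (60, 50) (0, 50)]
2. ⊥bis P0·P1 via (20,27.725): [(0, 0) (1.728, 0) (34.6802, 50) (0, 50)]  |A|=910.205
3. ⊥bis P0·P2 via (28.74,27.99): [(0, 0) (1.728, 0) (34.6802, 50) (0, 50)]  |A|=910.205
4. ⊥bis P0·P3 via (17.745,35.93): [(0, 0) (1.728, 0) (15.7606, 21.2924) (19.6524, 50) (0, 50)]  |A|=694.4988
5. ⊥bis P0·P4 via (22.21,39.255): [(0, 0) (1.728, 0) (15.7606, 21.2924) (19.6524, 50) (0, 50)]  |A|=694.4988
6. ⊥bis P0·P5 via (17.49,20.325): [(0, 7.6398) (12.9557, 17.0364) (15.7606, 21.2924) (19.6524, 50) (0, 50)]  |A|=630.2901
7. ⊥bis P0·P6 via (22.36,30.62): [(0, 7.6398) (12.9557, 17.0364) (15.7606, 21.2924) (19.6524, 50) (0, 50)]  |A|=630.2901
8. canonical 5-gon: [(0, 7.6398) (12.9557, 17.0364) (15.7606, 21.2924) (19.6524, 50) (0, 50)]
9. shoelace: 630.2901

Area of P0's cell: 630.2901 (5 vertices)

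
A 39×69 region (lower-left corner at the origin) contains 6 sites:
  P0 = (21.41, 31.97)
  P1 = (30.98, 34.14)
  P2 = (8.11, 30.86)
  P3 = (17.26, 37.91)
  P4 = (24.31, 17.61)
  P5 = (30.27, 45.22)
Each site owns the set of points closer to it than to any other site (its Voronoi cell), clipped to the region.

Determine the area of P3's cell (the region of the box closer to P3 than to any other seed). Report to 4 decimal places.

Area of P3's cell: 507.4542

1. box [0,39]×[0,69]: [(0, 0) (39, 0) (39, 69) (0, 69)]
2. ⊥bis P3·P0 via (19.335,34.94): [(0, 21.4315) (39, 48.679) (39, 69) (0, 69)]  |A|=1323.8442
3. ⊥bis P3·P1 via (24.12,36.025): [(0, 21.4315) (24.8879, 38.8195) (33.1809, 69) (0, 69)]  |A|=1092.6468
4. ⊥bis P3·P2 via (12.685,34.385): [(0, 50.8485) (14.7341, 31.7256) (24.8879, 38.8195) (33.1809, 69) (0, 69)]  |A|=875.9308
5. ⊥bis P3·P4 via (20.785,27.76): [(0, 50.8485) (14.7341, 31.7256) (24.8879, 38.8195) (33.1809, 69) (0, 69)]  |A|=875.9308
6. ⊥bis P3·P5 via (23.765,41.565): [(0, 50.8485) (14.7341, 31.7256) (24.8879, 38.8195) (25.0257, 39.3212) (8.3499, 69) (0, 69)]  |A|=507.4542
7. canonical 6-gon: [(0, 50.8485) (14.7341, 31.7256) (24.8879, 38.8195) (25.0257, 39.3212) (8.3499, 69) (0, 69)]
8. shoelace: 507.4542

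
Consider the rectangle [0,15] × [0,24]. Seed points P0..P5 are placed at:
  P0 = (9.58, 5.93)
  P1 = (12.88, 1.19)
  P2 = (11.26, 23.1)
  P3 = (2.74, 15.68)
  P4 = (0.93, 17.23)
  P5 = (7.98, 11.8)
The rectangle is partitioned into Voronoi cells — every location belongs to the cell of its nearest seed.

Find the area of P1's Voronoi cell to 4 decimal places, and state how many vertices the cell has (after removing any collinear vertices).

1. box [0,15]×[0,24]: [(0, 0) (15, 0) (15, 24) (0, 24)]
2. ⊥bis P1·P0 via (11.23,3.56): [(6.1165, 0) (15, 0) (15, 6.1847)]  |A|=27.4707
3. ⊥bis P1·P2 via (12.07,12.145): [(6.1165, 0) (15, 0) (15, 6.1847)]  |A|=27.4707
4. ⊥bis P1·P3 via (7.81,8.435): [(6.1165, 0) (15, 0) (15, 6.1847)]  |A|=27.4707
5. ⊥bis P1·P4 via (6.905,9.21): [(6.1165, 0) (15, 0) (15, 6.1847)]  |A|=27.4707
6. ⊥bis P1·P5 via (10.43,6.495): [(6.1165, 0) (15, 0) (15, 6.1847)]  |A|=27.4707
7. canonical 3-gon: [(6.1165, 0) (15, 0) (15, 6.1847)]
8. shoelace: 27.4707

Area of P1's cell: 27.4707 (3 vertices)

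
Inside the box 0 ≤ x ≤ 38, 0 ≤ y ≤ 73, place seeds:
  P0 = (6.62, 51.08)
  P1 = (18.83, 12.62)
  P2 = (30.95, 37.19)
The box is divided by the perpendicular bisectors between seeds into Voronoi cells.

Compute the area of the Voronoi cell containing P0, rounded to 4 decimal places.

Area of P0's cell: 993.2831

1. box [0,38]×[0,73]: [(0, 0) (38, 0) (38, 73) (0, 73)]
2. ⊥bis P0·P1 via (12.725,31.85): [(0, 27.8102) (38, 39.8741) (38, 73) (0, 73)]  |A|=1487.9986
3. ⊥bis P0·P2 via (18.785,44.135): [(0, 27.8102) (11.5604, 31.4803) (35.264, 73) (0, 73)]  |A|=993.2831
4. canonical 4-gon: [(0, 27.8102) (11.5604, 31.4803) (35.264, 73) (0, 73)]
5. shoelace: 993.2831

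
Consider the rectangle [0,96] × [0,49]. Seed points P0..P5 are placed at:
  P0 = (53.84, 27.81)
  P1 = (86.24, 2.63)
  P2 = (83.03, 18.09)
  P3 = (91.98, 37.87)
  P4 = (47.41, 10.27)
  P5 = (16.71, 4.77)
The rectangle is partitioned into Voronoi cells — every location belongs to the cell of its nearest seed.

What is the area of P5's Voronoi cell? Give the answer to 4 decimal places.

Area of P5's cell: 1316.3660

1. box [0,96]×[0,49]: [(0, 0) (96, 0) (96, 49) (0, 49)]
2. ⊥bis P5·P0 via (35.275,16.29): [(0, 0) (45.3833, 0) (14.9777, 49) (0, 49)]  |A|=1478.845
3. ⊥bis P5·P1 via (51.475,3.7): [(0, 0) (45.3833, 0) (14.9777, 49) (0, 49)]  |A|=1478.845
4. ⊥bis P5·P2 via (49.87,11.43): [(0, 0) (45.3833, 0) (14.9777, 49) (0, 49)]  |A|=1478.845
5. ⊥bis P5·P3 via (54.345,21.32): [(0, 0) (45.3833, 0) (14.9777, 49) (0, 49)]  |A|=1478.845
6. ⊥bis P5·P4 via (32.06,7.52): [(0, 0) (33.4072, 0) (28.5461, 27.1339) (14.9777, 49) (0, 49)]  |A|=1316.366
7. canonical 5-gon: [(0, 0) (33.4072, 0) (28.5461, 27.1339) (14.9777, 49) (0, 49)]
8. shoelace: 1316.366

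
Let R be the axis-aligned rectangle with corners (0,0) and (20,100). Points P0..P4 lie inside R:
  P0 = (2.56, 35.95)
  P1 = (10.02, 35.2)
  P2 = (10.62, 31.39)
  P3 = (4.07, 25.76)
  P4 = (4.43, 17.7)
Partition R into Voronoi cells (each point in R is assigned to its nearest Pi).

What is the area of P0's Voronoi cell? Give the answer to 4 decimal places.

1. box [0,20]×[0,100]: [(0, 0) (20, 0) (20, 100) (0, 100)]
2. ⊥bis P0·P1 via (6.29,35.575): [(0, 0) (2.7134, 0) (12.767, 100) (0, 100)]  |A|=774.0235
3. ⊥bis P0·P2 via (6.59,33.67): [(0, 22.0219) (5.9923, 32.6135) (12.767, 100) (0, 100)]  |A|=663.7959
4. ⊥bis P0·P3 via (3.315,30.855): [(0, 30.3638) (5.1513, 31.1271) (5.9923, 32.6135) (12.767, 100) (0, 100)]  |A|=642.31
5. ⊥bis P0·P4 via (3.495,26.825): [(0, 30.3638) (5.1513, 31.1271) (5.9923, 32.6135) (12.767, 100) (0, 100)]  |A|=642.31
6. canonical 5-gon: [(0, 30.3638) (5.1513, 31.1271) (5.9923, 32.6135) (12.767, 100) (0, 100)]
7. shoelace: 642.31

Area of P0's cell: 642.3100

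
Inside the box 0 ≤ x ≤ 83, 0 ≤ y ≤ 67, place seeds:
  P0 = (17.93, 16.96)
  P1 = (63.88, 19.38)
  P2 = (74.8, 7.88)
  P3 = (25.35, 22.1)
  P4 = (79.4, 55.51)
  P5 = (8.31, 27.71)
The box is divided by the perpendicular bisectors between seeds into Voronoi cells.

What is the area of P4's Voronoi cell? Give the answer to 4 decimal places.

1. box [0,83]×[0,67]: [(0, 0) (83, 0) (83, 67) (0, 67)]
2. ⊥bis P4·P0 via (48.665,36.235): [(71.3892, 0) (83, 0) (83, 67) (29.3712, 67)]  |A|=2185.5256
3. ⊥bis P4·P1 via (71.64,37.445): [(39.1549, 51.3993) (83, 32.5652) (83, 67) (29.3712, 67)]  |A|=1173.222
4. ⊥bis P4·P2 via (77.1,31.695): [(39.1549, 51.3993) (83, 32.5652) (83, 67) (29.3712, 67)]  |A|=1173.222
5. ⊥bis P4·P3 via (52.375,38.805): [(46.555, 48.2205) (83, 32.5652) (83, 67) (34.9468, 67)]  |A|=1078.6958
6. ⊥bis P4·P5 via (43.855,41.61): [(46.555, 48.2205) (83, 32.5652) (83, 67) (34.9468, 67)]  |A|=1078.6958
7. canonical 4-gon: [(46.555, 48.2205) (83, 32.5652) (83, 67) (34.9468, 67)]
8. shoelace: 1078.6958

Area of P4's cell: 1078.6958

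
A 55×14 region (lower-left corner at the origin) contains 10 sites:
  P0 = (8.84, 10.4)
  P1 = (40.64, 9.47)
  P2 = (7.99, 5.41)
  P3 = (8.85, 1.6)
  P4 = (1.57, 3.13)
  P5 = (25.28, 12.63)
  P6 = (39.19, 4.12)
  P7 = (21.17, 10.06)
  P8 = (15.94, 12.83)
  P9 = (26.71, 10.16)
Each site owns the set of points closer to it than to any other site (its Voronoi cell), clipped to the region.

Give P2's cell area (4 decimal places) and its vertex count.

1. box [0,55]×[0,14]: [(0, 0) (55, 0) (55, 14) (0, 14)]
2. ⊥bis P2·P0 via (8.415,7.905): [(0, 9.3384) (0, 0) (54.822, 0)]  |A|=255.9753
3. ⊥bis P2·P1 via (24.315,7.44): [(24.6, 5.148) (0, 9.3384) (0, 0) (25.2402, 0)]  |A|=179.8312
4. ⊥bis P2·P3 via (8.42,3.505): [(19.5272, 6.0121) (0, 9.3384) (0, 1.6044)]  |A|=75.5117
5. ⊥bis P2·P4 via (4.78,4.27): [(5.3017, 2.8011) (19.5272, 6.0121) (3.1719, 8.7981)]  |A|=46.0746
6. ⊥bis P2·P5 via (16.635,9.02): [(5.3017, 2.8011) (18.032, 5.6746) (17.7657, 6.3122) (3.1719, 8.7981)]  |A|=45.5531
7. ⊥bis P2·P6 via (23.59,4.765): [(5.3017, 2.8011) (18.032, 5.6746) (17.7657, 6.3122) (3.1719, 8.7981)]  |A|=45.5531
8. ⊥bis P2·P7 via (14.58,7.735): [(5.3017, 2.8011) (15.5079, 5.1049) (14.9104, 6.7986) (3.1719, 8.7981)]  |A|=42.3999
9. ⊥bis P2·P8 via (11.965,9.12): [(5.3017, 2.8011) (15.5079, 5.1049) (15.3836, 5.4572) (13.9845, 6.9563) (3.1719, 8.7981)]  |A|=41.8162
10. ⊥bis P2·P9 via (17.35,7.785): [(5.3017, 2.8011) (15.5079, 5.1049) (15.3836, 5.4572) (13.9845, 6.9563) (3.1719, 8.7981)]  |A|=41.8162
11. canonical 5-gon: [(5.3017, 2.8011) (15.5079, 5.1049) (15.3836, 5.4572) (13.9845, 6.9563) (3.1719, 8.7981)]
12. shoelace: 41.8162

Area of P2's cell: 41.8162 (5 vertices)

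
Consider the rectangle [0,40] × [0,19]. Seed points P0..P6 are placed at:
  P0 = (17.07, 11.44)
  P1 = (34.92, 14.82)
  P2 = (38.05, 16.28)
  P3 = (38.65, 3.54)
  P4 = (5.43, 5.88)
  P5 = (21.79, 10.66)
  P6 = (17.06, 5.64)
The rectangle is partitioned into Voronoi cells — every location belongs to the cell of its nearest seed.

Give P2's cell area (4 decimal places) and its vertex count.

Area of P2's cell: 27.2579 (4 vertices)

1. box [0,40]×[0,19]: [(0, 0) (40, 0) (40, 19) (0, 19)]
2. ⊥bis P2·P0 via (27.56,13.86): [(30.7574, 0) (40, 0) (40, 19) (26.3742, 19)]  |A|=217.2492
3. ⊥bis P2·P1 via (36.485,15.55): [(40, 8.0144) (40, 19) (34.8757, 19)]  |A|=28.1465
4. ⊥bis P2·P3 via (38.35,9.91): [(39.0993, 9.9453) (40, 9.9877) (40, 19) (34.8757, 19)]  |A|=27.2579
5. ⊥bis P2·P4 via (21.74,11.08): [(39.0993, 9.9453) (40, 9.9877) (40, 19) (34.8757, 19)]  |A|=27.2579
6. ⊥bis P2·P5 via (29.92,13.47): [(39.0993, 9.9453) (40, 9.9877) (40, 19) (34.8757, 19)]  |A|=27.2579
7. ⊥bis P2·P6 via (27.555,10.96): [(39.0993, 9.9453) (40, 9.9877) (40, 19) (34.8757, 19)]  |A|=27.2579
8. canonical 4-gon: [(39.0993, 9.9453) (40, 9.9877) (40, 19) (34.8757, 19)]
9. shoelace: 27.2579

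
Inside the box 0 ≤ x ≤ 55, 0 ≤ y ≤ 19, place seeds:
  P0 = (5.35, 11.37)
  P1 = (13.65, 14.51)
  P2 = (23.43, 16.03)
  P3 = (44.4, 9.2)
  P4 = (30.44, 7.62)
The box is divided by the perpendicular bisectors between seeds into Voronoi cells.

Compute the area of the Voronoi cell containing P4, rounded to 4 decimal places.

Area of P4's cell: 235.5408

1. box [0,55]×[0,19]: [(0, 0) (55, 0) (55, 19) (0, 19)]
2. ⊥bis P4·P0 via (17.895,9.495): [(16.4759, 0) (55, 0) (55, 19) (19.3156, 19)]  |A|=704.9808
3. ⊥bis P4·P1 via (22.045,11.065): [(17.5043, 0) (55, 0) (55, 19) (25.3012, 19)]  |A|=638.3472
4. ⊥bis P4·P2 via (26.935,11.825): [(19.9768, 6.0251) (17.5043, 0) (55, 0) (55, 19) (35.543, 19)]  |A|=571.9047
5. ⊥bis P4·P3 via (37.42,8.41): [(19.9768, 6.0251) (17.5043, 0) (38.3718, 0) (36.2214, 19) (35.543, 19)]  |A|=235.5408
6. canonical 5-gon: [(19.9768, 6.0251) (17.5043, 0) (38.3718, 0) (36.2214, 19) (35.543, 19)]
7. shoelace: 235.5408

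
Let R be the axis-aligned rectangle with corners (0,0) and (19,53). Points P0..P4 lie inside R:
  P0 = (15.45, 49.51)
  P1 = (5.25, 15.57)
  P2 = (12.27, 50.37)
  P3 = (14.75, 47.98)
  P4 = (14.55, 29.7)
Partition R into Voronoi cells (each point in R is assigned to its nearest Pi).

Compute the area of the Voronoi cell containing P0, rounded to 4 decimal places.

Area of P0's cell: 23.7796

1. box [0,19]×[0,53]: [(0, 0) (19, 0) (19, 53) (0, 53)]
2. ⊥bis P0·P1 via (10.35,32.54): [(0, 35.6505) (19, 29.9404) (19, 53) (0, 53)]  |A|=383.8864
3. ⊥bis P0·P2 via (13.86,49.94): [(9.2442, 32.8723) (19, 29.9404) (19, 53) (14.6875, 53)]  |A|=155.882
4. ⊥bis P0·P3 via (15.1,48.745): [(13.7089, 49.3814) (19, 46.9607) (19, 53) (14.6875, 53)]  |A|=23.7796
5. ⊥bis P0·P4 via (15,39.605): [(13.7089, 49.3814) (19, 46.9607) (19, 53) (14.6875, 53)]  |A|=23.7796
6. canonical 4-gon: [(13.7089, 49.3814) (19, 46.9607) (19, 53) (14.6875, 53)]
7. shoelace: 23.7796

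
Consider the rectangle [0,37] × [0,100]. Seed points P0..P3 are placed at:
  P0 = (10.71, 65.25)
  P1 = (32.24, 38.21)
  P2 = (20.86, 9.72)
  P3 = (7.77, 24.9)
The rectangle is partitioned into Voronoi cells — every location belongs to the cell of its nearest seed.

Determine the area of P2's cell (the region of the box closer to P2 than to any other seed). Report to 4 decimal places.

1. box [0,37]×[0,100]: [(0, 0) (37, 0) (37, 100) (0, 100)]
2. ⊥bis P2·P0 via (15.785,37.485): [(0, 34.5998) (0, 0) (37, 0) (37, 41.3628)]  |A|=1405.3066
3. ⊥bis P2·P1 via (26.55,23.965): [(0, 34.5701) (0, 0) (37, 0) (37, 19.7909)]  |A|=1005.6777
4. ⊥bis P2·P3 via (14.315,17.31): [(23.4627, 25.1982) (0, 4.9659) (0, 0) (37, 0) (37, 19.7909)]  |A|=658.3812
5. canonical 5-gon: [(23.4627, 25.1982) (0, 4.9659) (0, 0) (37, 0) (37, 19.7909)]
6. shoelace: 658.3812

Area of P2's cell: 658.3812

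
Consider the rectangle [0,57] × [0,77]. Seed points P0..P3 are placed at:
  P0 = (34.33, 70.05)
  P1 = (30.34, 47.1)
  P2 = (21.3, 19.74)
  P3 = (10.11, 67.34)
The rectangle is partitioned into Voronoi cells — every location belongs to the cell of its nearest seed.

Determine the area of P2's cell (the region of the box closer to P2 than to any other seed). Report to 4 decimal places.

Area of P2's cell: 1850.5557

1. box [0,57]×[0,77]: [(0, 0) (57, 0) (57, 77) (0, 77)]
2. ⊥bis P2·P0 via (27.815,44.895): [(0, 52.0989) (0, 0) (57, 0) (57, 37.3363)]  |A|=2548.9026
3. ⊥bis P2·P1 via (25.82,33.42): [(0, 41.9512) (0, 0) (57, 0) (57, 23.1178)]  |A|=1854.4667
4. ⊥bis P2·P3 via (15.705,43.54): [(3.7192, 40.7223) (0, 39.848) (0, 0) (57, 0) (57, 23.1178)]  |A|=1850.5557
5. canonical 5-gon: [(3.7192, 40.7223) (0, 39.848) (0, 0) (57, 0) (57, 23.1178)]
6. shoelace: 1850.5557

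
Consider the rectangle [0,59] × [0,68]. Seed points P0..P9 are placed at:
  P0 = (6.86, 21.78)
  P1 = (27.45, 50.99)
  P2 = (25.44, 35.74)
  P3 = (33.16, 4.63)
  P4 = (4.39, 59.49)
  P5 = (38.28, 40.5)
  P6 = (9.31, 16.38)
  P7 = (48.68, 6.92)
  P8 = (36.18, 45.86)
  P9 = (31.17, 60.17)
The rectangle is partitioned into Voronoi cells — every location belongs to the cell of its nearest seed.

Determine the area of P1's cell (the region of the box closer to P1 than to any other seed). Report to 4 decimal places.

1. box [0,59]×[0,68]: [(0, 0) (59, 0) (59, 68) (0, 68)]
2. ⊥bis P1·P0 via (17.155,36.385): [(0, 48.4775) (59, 6.8886) (59, 68) (0, 68)]  |A|=2378.6992
3. ⊥bis P1·P2 via (26.445,43.365): [(0, 48.4775) (2.8389, 46.4764) (59, 39.0741) (59, 68) (0, 68)]  |A|=1474.9125
4. ⊥bis P1·P3 via (30.305,27.81): [(0, 48.4775) (2.8389, 46.4764) (59, 39.0741) (59, 68) (0, 68)]  |A|=1474.9125
5. ⊥bis P1·P4 via (15.92,55.24): [(12.2333, 45.2382) (59, 39.0741) (59, 68) (20.6234, 68)]  |A|=1113.1451
6. ⊥bis P1·P5 via (32.865,45.745): [(12.2333, 45.2382) (30.0939, 42.8841) (54.4213, 68) (20.6234, 68)]  |A|=637.5791
7. ⊥bis P1·P6 via (18.38,33.685): [(12.2333, 45.2382) (30.0939, 42.8841) (54.4213, 68) (20.6234, 68)]  |A|=637.5791
8. ⊥bis P1·P7 via (38.065,28.955): [(12.2333, 45.2382) (30.0939, 42.8841) (54.4213, 68) (20.6234, 68)]  |A|=637.5791
9. ⊥bis P1·P8 via (31.815,48.425): [(12.2333, 45.2382) (28.6693, 43.0718) (43.3178, 68) (20.6234, 68)]  |A|=479.0108
10. ⊥bis P1·P9 via (29.31,55.58): [(17.7692, 60.2567) (12.2333, 45.2382) (28.6693, 43.0718) (34.7291, 53.384)]  |A|=237.6891
11. canonical 4-gon: [(17.7692, 60.2567) (12.2333, 45.2382) (28.6693, 43.0718) (34.7291, 53.384)]
12. shoelace: 237.6891

Area of P1's cell: 237.6891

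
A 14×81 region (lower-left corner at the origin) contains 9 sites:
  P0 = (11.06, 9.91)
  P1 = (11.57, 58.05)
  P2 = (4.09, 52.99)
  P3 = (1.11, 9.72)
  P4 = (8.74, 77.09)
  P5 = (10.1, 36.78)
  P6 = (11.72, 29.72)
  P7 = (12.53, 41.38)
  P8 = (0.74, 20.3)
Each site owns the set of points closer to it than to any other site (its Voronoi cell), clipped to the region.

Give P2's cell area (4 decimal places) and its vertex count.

Area of P2's cell: 150.7026 (5 vertices)

1. box [0,14]×[0,81]: [(0, 0) (14, 0) (14, 81) (0, 81)]
2. ⊥bis P2·P0 via (7.575,31.45): [(0, 30.2244) (14, 32.4895) (14, 81) (0, 81)]  |A|=695.0024
3. ⊥bis P2·P1 via (7.83,55.52): [(0, 67.0948) (0, 30.2244) (14, 32.4895) (14, 46.3991)]  |A|=355.4598
4. ⊥bis P2·P3 via (2.6,31.355): [(0, 67.0948) (0, 31.5341) (5.6777, 31.143) (14, 32.4895) (14, 46.3991)]  |A|=351.7419
5. ⊥bis P2·P4 via (6.415,65.04): [(0.6357, 66.1551) (0, 66.2777) (0, 31.5341) (5.6777, 31.143) (14, 32.4895) (14, 46.3991)]  |A|=351.4823
6. ⊥bis P2·P5 via (7.095,44.885): [(13.4343, 47.2354) (0.6357, 66.1551) (0, 66.2777) (0, 42.2545)]  |A|=166.5967
7. ⊥bis P2·P6 via (7.905,41.355): [(13.4343, 47.2354) (0.6357, 66.1551) (0, 66.2777) (0, 42.2545)]  |A|=166.5967
8. ⊥bis P2·P7 via (8.31,47.185): [(3.1176, 43.4104) (11.7679, 49.6988) (0.6357, 66.1551) (0, 66.2777) (0, 42.2545)]  |A|=150.7026
9. ⊥bis P2·P8 via (2.415,36.645): [(3.1176, 43.4104) (11.7679, 49.6988) (0.6357, 66.1551) (0, 66.2777) (0, 42.2545)]  |A|=150.7026
10. canonical 5-gon: [(3.1176, 43.4104) (11.7679, 49.6988) (0.6357, 66.1551) (0, 66.2777) (0, 42.2545)]
11. shoelace: 150.7026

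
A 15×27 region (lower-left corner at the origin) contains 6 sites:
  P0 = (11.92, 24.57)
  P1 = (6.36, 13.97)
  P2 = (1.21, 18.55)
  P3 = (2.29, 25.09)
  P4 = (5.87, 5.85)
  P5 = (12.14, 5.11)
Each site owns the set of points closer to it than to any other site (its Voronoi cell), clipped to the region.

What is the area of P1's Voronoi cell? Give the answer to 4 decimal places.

Area of P1's cell: 99.6889

1. box [0,15]×[0,27]: [(0, 0) (15, 0) (15, 27) (0, 27)]
2. ⊥bis P1·P0 via (9.14,19.27): [(0, 24.0642) (0, 0) (15, 0) (15, 16.1963)]  |A|=301.9534
3. ⊥bis P1·P2 via (3.785,16.26): [(7.3138, 20.2279) (0, 12.0039) (0, 0) (15, 0) (15, 16.1963)]  |A|=257.8506
4. ⊥bis P1·P3 via (4.325,19.53): [(7.3138, 20.2279) (0, 12.0039) (0, 0) (15, 0) (15, 16.1963)]  |A|=257.8506
5. ⊥bis P1·P4 via (6.115,9.91): [(7.3138, 20.2279) (0, 12.0039) (0, 10.279) (15, 9.3738) (15, 16.1963)]  |A|=110.4542
6. ⊥bis P1·P5 via (9.25,9.54): [(7.3138, 20.2279) (0, 12.0039) (0, 10.279) (9.5037, 9.7055) (15, 13.2911) (15, 16.1963)]  |A|=99.6889
7. canonical 6-gon: [(7.3138, 20.2279) (0, 12.0039) (0, 10.279) (9.5037, 9.7055) (15, 13.2911) (15, 16.1963)]
8. shoelace: 99.6889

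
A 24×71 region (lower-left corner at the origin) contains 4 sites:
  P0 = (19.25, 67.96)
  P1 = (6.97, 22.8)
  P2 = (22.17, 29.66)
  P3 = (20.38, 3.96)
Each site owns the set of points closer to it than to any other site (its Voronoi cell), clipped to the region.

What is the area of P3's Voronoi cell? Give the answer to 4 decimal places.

1. box [0,24]×[0,71]: [(0, 0) (24, 0) (24, 71) (0, 71)]
2. ⊥bis P3·P0 via (19.815,35.96): [(0, 35.6101) (0, 0) (24, 0) (24, 36.0339)]  |A|=859.7284
3. ⊥bis P3·P1 via (13.675,13.38): [(0, 3.6464) (0, 0) (24, 0) (24, 20.7292)]  |A|=292.5063
4. ⊥bis P3·P2 via (21.275,16.81): [(18.7418, 16.9864) (0, 3.6464) (0, 0) (24, 0) (24, 16.6202)]  |A|=281.7034
5. canonical 5-gon: [(18.7418, 16.9864) (0, 3.6464) (0, 0) (24, 0) (24, 16.6202)]
6. shoelace: 281.7034

Area of P3's cell: 281.7034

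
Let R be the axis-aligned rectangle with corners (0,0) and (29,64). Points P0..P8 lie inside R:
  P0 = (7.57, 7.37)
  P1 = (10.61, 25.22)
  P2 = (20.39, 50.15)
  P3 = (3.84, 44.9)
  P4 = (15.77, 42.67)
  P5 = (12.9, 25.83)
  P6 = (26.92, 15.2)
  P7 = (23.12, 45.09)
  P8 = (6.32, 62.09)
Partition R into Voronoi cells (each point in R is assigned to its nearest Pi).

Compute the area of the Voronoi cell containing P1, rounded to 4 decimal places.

1. box [0,29]×[0,64]: [(0, 0) (29, 0) (29, 64) (0, 64)]
2. ⊥bis P1·P0 via (9.09,16.295): [(0, 17.8431) (29, 12.9042) (29, 64) (0, 64)]  |A|=1410.1646
3. ⊥bis P1·P2 via (15.5,37.685): [(0, 43.7656) (0, 17.8431) (29, 12.9042) (29, 32.389)]  |A|=658.4063
4. ⊥bis P1·P3 via (7.225,35.06): [(15.199, 37.8031) (0, 32.5746) (0, 17.8431) (29, 12.9042) (29, 32.389)]  |A|=573.3599
5. ⊥bis P1·P4 via (13.19,33.945): [(8.2393, 35.4089) (0, 32.5746) (0, 17.8431) (29, 12.9042) (29, 29.27)]  |A|=505.6223
6. ⊥bis P1·P5 via (11.755,25.525): [(9.1976, 35.1255) (8.2393, 35.4089) (0, 32.5746) (0, 17.8431) (14.4571, 15.3809)]  |A|=206.5234
7. ⊥bis P1·P6 via (18.765,20.21): [(9.1976, 35.1255) (8.2393, 35.4089) (0, 32.5746) (0, 17.8431) (14.4571, 15.3809)]  |A|=206.5234
8. ⊥bis P1·P7 via (16.865,35.155): [(9.1976, 35.1255) (8.2393, 35.4089) (0, 32.5746) (0, 17.8431) (14.4571, 15.3809)]  |A|=206.5234
9. ⊥bis P1·P8 via (8.465,43.655): [(9.1976, 35.1255) (8.2393, 35.4089) (0, 32.5746) (0, 17.8431) (14.4571, 15.3809)]  |A|=206.5234
10. canonical 5-gon: [(9.1976, 35.1255) (8.2393, 35.4089) (0, 32.5746) (0, 17.8431) (14.4571, 15.3809)]
11. shoelace: 206.5234

Area of P1's cell: 206.5234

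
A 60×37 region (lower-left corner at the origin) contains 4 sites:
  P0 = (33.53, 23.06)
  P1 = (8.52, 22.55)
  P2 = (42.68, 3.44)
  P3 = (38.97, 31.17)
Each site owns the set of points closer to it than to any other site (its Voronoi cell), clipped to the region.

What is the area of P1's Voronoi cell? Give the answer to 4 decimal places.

Area of P1's cell: 772.5633

1. box [0,60]×[0,37]: [(0, 0) (60, 0) (60, 37) (0, 37)]
2. ⊥bis P1·P0 via (21.025,22.805): [(0, 0) (21.49, 0) (20.7355, 37) (0, 37)]  |A|=781.1731
3. ⊥bis P1·P2 via (25.6,12.995): [(0, 0) (18.3303, 0) (21.3789, 5.4496) (20.7355, 37) (0, 37)]  |A|=772.5633
4. ⊥bis P1·P3 via (23.745,26.86): [(0, 0) (18.3303, 0) (21.3789, 5.4496) (20.7355, 37) (0, 37)]  |A|=772.5633
5. canonical 5-gon: [(0, 0) (18.3303, 0) (21.3789, 5.4496) (20.7355, 37) (0, 37)]
6. shoelace: 772.5633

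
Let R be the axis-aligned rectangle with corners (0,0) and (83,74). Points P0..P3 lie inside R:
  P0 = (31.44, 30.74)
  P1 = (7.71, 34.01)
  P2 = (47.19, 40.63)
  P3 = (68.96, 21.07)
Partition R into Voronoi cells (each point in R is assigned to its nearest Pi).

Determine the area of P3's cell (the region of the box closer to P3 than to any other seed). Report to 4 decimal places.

1. box [0,83]×[0,74]: [(0, 0) (83, 0) (83, 74) (0, 74)]
2. ⊥bis P3·P0 via (50.2,25.905): [(43.5235, 0) (83, 0) (83, 74) (62.5955, 74)]  |A|=2215.5966
3. ⊥bis P3·P1 via (38.335,27.54): [(43.5235, 0) (83, 0) (83, 74) (62.5955, 74)]  |A|=2215.5966
4. ⊥bis P3·P2 via (58.075,30.85): [(48.8196, 20.5488) (43.5235, 0) (83, 0) (83, 58.5912)]  |A|=1406.9336
5. canonical 4-gon: [(48.8196, 20.5488) (43.5235, 0) (83, 0) (83, 58.5912)]
6. shoelace: 1406.9336

Area of P3's cell: 1406.9336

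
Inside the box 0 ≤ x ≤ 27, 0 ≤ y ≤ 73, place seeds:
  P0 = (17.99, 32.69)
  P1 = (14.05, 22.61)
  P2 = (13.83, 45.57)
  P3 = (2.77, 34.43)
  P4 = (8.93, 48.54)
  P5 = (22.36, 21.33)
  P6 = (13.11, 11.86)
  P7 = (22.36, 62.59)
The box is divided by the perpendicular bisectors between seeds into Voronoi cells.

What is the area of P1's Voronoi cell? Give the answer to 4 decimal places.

1. box [0,27]×[0,73]: [(0, 0) (27, 0) (27, 73) (0, 73)]
2. ⊥bis P1·P0 via (16.02,27.65): [(0, 33.9118) (0, 0) (27, 0) (27, 23.3582)]  |A|=773.145
3. ⊥bis P1·P2 via (13.94,34.09): [(0, 33.9118) (0, 0) (27, 0) (27, 23.3582)]  |A|=773.145
4. ⊥bis P1·P3 via (8.41,28.52): [(9.9745, 30.013) (0, 20.4942) (0, 0) (27, 0) (27, 23.3582)]  |A|=706.2282
5. ⊥bis P1·P4 via (11.49,35.575): [(9.9745, 30.013) (0, 20.4942) (0, 0) (27, 0) (27, 23.3582)]  |A|=706.2282
6. ⊥bis P1·P5 via (18.205,21.97): [(18.9061, 26.5219) (9.9745, 30.013) (0, 20.4942) (0, 0) (14.8209, 0)]  |A|=450.1932
7. ⊥bis P1·P6 via (13.58,17.235): [(17.4239, 16.8989) (18.9061, 26.5219) (9.9745, 30.013) (0, 20.4942) (0, 18.4225)]  |A|=164.4691
8. ⊥bis P1·P7 via (18.205,42.6): [(17.4239, 16.8989) (18.9061, 26.5219) (9.9745, 30.013) (0, 20.4942) (0, 18.4225)]  |A|=164.4691
9. canonical 5-gon: [(17.4239, 16.8989) (18.9061, 26.5219) (9.9745, 30.013) (0, 20.4942) (0, 18.4225)]
10. shoelace: 164.4691

Area of P1's cell: 164.4691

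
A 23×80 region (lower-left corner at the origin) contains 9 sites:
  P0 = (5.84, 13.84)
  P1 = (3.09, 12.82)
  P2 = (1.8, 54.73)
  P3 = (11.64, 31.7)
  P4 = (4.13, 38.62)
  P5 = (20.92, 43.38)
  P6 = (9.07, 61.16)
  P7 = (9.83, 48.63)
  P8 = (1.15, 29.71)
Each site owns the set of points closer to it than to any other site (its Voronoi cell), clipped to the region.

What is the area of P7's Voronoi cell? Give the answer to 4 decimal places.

Area of P7's cell: 150.2892

1. box [0,23]×[0,80]: [(0, 0) (23, 0) (23, 80) (0, 80)]
2. ⊥bis P7·P0 via (7.835,31.235): [(0, 32.1336) (23, 29.4958) (23, 80) (0, 80)]  |A|=1131.2626
3. ⊥bis P7·P1 via (6.46,30.725): [(0, 32.1336) (23, 29.4958) (23, 80) (0, 80)]  |A|=1131.2626
4. ⊥bis P7·P2 via (5.815,51.68): [(0, 44.0252) (0, 32.1336) (23, 29.4958) (23, 74.3022)]  |A|=652.0277
5. ⊥bis P7·P3 via (10.735,40.165): [(0, 44.0252) (0, 39.0173) (23, 41.4763) (23, 74.3022)]  |A|=435.0889
6. ⊥bis P7·P4 via (6.98,43.625): [(1.8954, 46.5203) (12.6893, 40.3739) (23, 41.4763) (23, 74.3022)]  |A|=384.0246
7. ⊥bis P7·P5 via (15.375,46.005): [(1.8954, 46.5203) (12.6893, 40.3739) (12.7103, 40.3762) (23, 62.1119) (23, 74.3022)]  |A|=277.8576
8. ⊥bis P7·P6 via (9.45,54.895): [(8.1997, 54.8192) (1.8954, 46.5203) (12.6893, 40.3739) (12.7103, 40.3762) (19.8831, 55.5278)]  |A|=150.2892
9. ⊥bis P7·P8 via (5.49,39.17): [(8.1997, 54.8192) (1.8954, 46.5203) (12.6893, 40.3739) (12.7103, 40.3762) (19.8831, 55.5278)]  |A|=150.2892
10. canonical 5-gon: [(8.1997, 54.8192) (1.8954, 46.5203) (12.6893, 40.3739) (12.7103, 40.3762) (19.8831, 55.5278)]
11. shoelace: 150.2892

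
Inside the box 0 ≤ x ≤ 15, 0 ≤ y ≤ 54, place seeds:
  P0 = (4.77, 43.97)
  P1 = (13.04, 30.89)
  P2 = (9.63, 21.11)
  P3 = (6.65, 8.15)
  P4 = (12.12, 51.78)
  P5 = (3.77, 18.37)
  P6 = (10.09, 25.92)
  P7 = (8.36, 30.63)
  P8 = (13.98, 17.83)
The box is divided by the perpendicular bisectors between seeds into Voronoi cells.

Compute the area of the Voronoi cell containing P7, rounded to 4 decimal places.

1. box [0,15]×[0,54]: [(0, 0) (15, 0) (15, 54) (0, 54)]
2. ⊥bis P7·P0 via (6.565,37.3): [(0, 35.5333) (0, 0) (15, 0) (15, 39.57)]  |A|=563.2743
3. ⊥bis P7·P1 via (10.7,30.76): [(10.2811, 38.3001) (0, 35.5333) (0, 0) (12.4089, 0)]  |A|=420.2912
4. ⊥bis P7·P2 via (8.995,25.87): [(10.9571, 26.1318) (10.2811, 38.3001) (0, 35.5333) (0, 24.67)]  |A|=123.0019
5. ⊥bis P7·P3 via (7.505,19.39): [(10.9571, 26.1318) (10.2811, 38.3001) (0, 35.5333) (0, 24.67)]  |A|=123.0019
6. ⊥bis P7·P4 via (10.24,41.205): [(10.9571, 26.1318) (10.2811, 38.3001) (0, 35.5333) (0, 24.67)]  |A|=123.0019
7. ⊥bis P7·P5 via (6.065,24.5): [(4.1368, 25.2219) (10.9571, 26.1318) (10.2811, 38.3001) (0, 35.5333) (0, 26.7707)]  |A|=118.6569
8. ⊥bis P7·P6 via (9.225,28.275): [(2.5402, 25.8196) (10.8058, 28.8556) (10.2811, 38.3001) (0, 35.5333) (0, 26.7707)]  |A|=104.4052
9. ⊥bis P7·P8 via (11.17,24.23): [(2.5402, 25.8196) (10.8058, 28.8556) (10.2811, 38.3001) (0, 35.5333) (0, 26.7707)]  |A|=104.4052
10. canonical 5-gon: [(2.5402, 25.8196) (10.8058, 28.8556) (10.2811, 38.3001) (0, 35.5333) (0, 26.7707)]
11. shoelace: 104.4052

Area of P7's cell: 104.4052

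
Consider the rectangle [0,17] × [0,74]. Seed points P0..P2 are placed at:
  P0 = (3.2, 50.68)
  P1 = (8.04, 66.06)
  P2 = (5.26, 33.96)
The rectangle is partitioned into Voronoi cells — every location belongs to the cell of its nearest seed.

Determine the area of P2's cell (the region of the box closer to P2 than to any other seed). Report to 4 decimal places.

Area of P2's cell: 728.3835

1. box [0,17]×[0,74]: [(0, 0) (17, 0) (17, 74) (0, 74)]
2. ⊥bis P2·P0 via (4.23,42.32): [(0, 41.7988) (0, 0) (17, 0) (17, 43.8933)]  |A|=728.3835
3. ⊥bis P2·P1 via (6.65,50.01): [(0, 41.7988) (0, 0) (17, 0) (17, 43.8933)]  |A|=728.3835
4. canonical 4-gon: [(0, 41.7988) (0, 0) (17, 0) (17, 43.8933)]
5. shoelace: 728.3835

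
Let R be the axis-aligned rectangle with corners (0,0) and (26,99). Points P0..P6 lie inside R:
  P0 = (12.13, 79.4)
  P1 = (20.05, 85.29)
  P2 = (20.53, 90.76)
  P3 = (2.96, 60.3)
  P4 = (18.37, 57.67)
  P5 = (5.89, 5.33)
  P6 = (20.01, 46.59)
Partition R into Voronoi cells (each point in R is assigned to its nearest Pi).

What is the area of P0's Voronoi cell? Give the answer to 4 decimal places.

Area of P0's cell: 390.9120

1. box [0,26]×[0,99]: [(0, 0) (26, 0) (26, 99) (0, 99)]
2. ⊥bis P0·P1 via (16.09,82.345): [(0, 0) (26, 0) (26, 69.0195) (3.7039, 99) (0, 99)]  |A|=2239.7758
3. ⊥bis P0·P2 via (16.33,85.08): [(0, 97.155) (0, 0) (26, 0) (26, 69.0195) (11.2777, 88.8158)]  |A|=2210.5116
4. ⊥bis P0·P3 via (7.545,69.85): [(0, 97.155) (0, 73.4724) (26, 60.9897) (26, 69.0195) (11.2777, 88.8158)]  |A|=462.5048
5. ⊥bis P0·P4 via (15.25,68.535): [(0, 97.155) (0, 73.4724) (12.1426, 67.6427) (24.4052, 71.164) (11.2777, 88.8158)]  |A|=390.912
6. ⊥bis P0·P5 via (9.01,42.365): [(0, 97.155) (0, 73.4724) (12.1426, 67.6427) (24.4052, 71.164) (11.2777, 88.8158)]  |A|=390.912
7. ⊥bis P0·P6 via (16.07,62.995): [(0, 97.155) (0, 73.4724) (12.1426, 67.6427) (24.4052, 71.164) (11.2777, 88.8158)]  |A|=390.912
8. canonical 5-gon: [(0, 97.155) (0, 73.4724) (12.1426, 67.6427) (24.4052, 71.164) (11.2777, 88.8158)]
9. shoelace: 390.912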